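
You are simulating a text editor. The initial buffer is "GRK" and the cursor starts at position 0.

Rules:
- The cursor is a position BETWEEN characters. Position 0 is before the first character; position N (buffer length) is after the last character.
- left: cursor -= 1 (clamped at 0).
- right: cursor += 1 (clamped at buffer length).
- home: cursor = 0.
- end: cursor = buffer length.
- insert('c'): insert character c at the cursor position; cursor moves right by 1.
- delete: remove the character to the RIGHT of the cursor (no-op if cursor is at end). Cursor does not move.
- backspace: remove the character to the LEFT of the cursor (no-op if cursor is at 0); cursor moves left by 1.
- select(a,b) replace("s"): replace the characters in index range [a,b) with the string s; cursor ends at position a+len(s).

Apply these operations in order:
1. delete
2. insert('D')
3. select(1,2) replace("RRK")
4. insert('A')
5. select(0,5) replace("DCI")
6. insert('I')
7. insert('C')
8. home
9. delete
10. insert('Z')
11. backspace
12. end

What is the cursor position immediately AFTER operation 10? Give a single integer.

Answer: 1

Derivation:
After op 1 (delete): buf='RK' cursor=0
After op 2 (insert('D')): buf='DRK' cursor=1
After op 3 (select(1,2) replace("RRK")): buf='DRRKK' cursor=4
After op 4 (insert('A')): buf='DRRKAK' cursor=5
After op 5 (select(0,5) replace("DCI")): buf='DCIK' cursor=3
After op 6 (insert('I')): buf='DCIIK' cursor=4
After op 7 (insert('C')): buf='DCIICK' cursor=5
After op 8 (home): buf='DCIICK' cursor=0
After op 9 (delete): buf='CIICK' cursor=0
After op 10 (insert('Z')): buf='ZCIICK' cursor=1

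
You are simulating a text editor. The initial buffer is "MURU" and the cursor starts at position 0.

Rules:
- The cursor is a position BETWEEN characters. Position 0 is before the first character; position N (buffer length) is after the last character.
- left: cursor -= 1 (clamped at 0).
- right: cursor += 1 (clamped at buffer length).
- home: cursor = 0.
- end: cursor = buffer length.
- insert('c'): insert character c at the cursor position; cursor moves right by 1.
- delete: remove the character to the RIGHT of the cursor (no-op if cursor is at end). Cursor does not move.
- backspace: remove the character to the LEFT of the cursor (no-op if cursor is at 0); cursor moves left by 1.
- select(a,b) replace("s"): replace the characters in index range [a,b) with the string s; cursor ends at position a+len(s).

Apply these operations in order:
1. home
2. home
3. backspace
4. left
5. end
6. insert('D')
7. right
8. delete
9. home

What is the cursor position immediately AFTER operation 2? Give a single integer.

After op 1 (home): buf='MURU' cursor=0
After op 2 (home): buf='MURU' cursor=0

Answer: 0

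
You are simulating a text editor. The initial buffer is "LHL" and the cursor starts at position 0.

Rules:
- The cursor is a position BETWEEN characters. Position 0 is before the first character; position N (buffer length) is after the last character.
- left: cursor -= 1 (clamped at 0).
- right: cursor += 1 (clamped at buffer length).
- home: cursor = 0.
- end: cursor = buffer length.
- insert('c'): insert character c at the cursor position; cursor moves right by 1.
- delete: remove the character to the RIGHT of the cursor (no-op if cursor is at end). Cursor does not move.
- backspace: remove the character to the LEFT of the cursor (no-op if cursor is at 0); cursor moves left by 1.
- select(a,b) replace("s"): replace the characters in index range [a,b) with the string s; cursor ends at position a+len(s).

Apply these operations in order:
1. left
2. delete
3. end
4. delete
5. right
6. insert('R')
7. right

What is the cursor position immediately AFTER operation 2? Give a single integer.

Answer: 0

Derivation:
After op 1 (left): buf='LHL' cursor=0
After op 2 (delete): buf='HL' cursor=0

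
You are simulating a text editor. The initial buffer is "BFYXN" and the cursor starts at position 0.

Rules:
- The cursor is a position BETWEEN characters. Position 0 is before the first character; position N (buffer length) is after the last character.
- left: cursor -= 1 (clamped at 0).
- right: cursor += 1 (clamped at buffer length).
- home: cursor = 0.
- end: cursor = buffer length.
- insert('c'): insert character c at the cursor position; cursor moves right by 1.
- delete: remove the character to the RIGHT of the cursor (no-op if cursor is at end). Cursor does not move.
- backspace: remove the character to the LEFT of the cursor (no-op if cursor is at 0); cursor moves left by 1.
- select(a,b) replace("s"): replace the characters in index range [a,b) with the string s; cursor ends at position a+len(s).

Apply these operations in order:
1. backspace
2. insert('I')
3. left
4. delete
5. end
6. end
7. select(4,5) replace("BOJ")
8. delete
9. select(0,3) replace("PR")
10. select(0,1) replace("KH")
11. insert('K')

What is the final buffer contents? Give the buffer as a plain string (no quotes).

Answer: KHKRXBOJ

Derivation:
After op 1 (backspace): buf='BFYXN' cursor=0
After op 2 (insert('I')): buf='IBFYXN' cursor=1
After op 3 (left): buf='IBFYXN' cursor=0
After op 4 (delete): buf='BFYXN' cursor=0
After op 5 (end): buf='BFYXN' cursor=5
After op 6 (end): buf='BFYXN' cursor=5
After op 7 (select(4,5) replace("BOJ")): buf='BFYXBOJ' cursor=7
After op 8 (delete): buf='BFYXBOJ' cursor=7
After op 9 (select(0,3) replace("PR")): buf='PRXBOJ' cursor=2
After op 10 (select(0,1) replace("KH")): buf='KHRXBOJ' cursor=2
After op 11 (insert('K')): buf='KHKRXBOJ' cursor=3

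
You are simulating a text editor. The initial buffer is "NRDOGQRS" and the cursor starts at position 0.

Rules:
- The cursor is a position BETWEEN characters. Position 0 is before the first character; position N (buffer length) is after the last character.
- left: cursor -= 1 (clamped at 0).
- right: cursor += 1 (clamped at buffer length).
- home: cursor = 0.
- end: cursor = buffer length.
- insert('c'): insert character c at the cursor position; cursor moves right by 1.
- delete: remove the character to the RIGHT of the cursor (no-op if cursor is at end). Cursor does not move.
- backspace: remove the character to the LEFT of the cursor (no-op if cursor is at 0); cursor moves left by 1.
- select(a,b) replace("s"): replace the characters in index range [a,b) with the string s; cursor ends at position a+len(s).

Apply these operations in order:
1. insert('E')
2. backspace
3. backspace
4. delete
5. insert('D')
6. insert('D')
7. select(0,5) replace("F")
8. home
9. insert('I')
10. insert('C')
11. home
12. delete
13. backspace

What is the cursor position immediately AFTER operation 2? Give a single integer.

Answer: 0

Derivation:
After op 1 (insert('E')): buf='ENRDOGQRS' cursor=1
After op 2 (backspace): buf='NRDOGQRS' cursor=0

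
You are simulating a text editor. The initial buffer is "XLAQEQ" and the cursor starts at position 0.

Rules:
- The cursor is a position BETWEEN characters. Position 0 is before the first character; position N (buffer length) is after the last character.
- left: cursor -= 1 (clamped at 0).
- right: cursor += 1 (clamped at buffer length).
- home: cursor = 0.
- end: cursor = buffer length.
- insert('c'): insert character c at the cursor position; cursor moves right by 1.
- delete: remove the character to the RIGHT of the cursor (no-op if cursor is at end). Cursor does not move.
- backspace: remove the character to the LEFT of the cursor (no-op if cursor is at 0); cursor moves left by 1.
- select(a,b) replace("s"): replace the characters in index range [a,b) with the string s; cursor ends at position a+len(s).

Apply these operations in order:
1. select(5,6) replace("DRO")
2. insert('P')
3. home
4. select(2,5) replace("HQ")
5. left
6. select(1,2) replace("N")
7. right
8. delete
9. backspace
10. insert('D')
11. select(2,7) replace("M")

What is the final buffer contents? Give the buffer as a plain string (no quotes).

Answer: XNM

Derivation:
After op 1 (select(5,6) replace("DRO")): buf='XLAQEDRO' cursor=8
After op 2 (insert('P')): buf='XLAQEDROP' cursor=9
After op 3 (home): buf='XLAQEDROP' cursor=0
After op 4 (select(2,5) replace("HQ")): buf='XLHQDROP' cursor=4
After op 5 (left): buf='XLHQDROP' cursor=3
After op 6 (select(1,2) replace("N")): buf='XNHQDROP' cursor=2
After op 7 (right): buf='XNHQDROP' cursor=3
After op 8 (delete): buf='XNHDROP' cursor=3
After op 9 (backspace): buf='XNDROP' cursor=2
After op 10 (insert('D')): buf='XNDDROP' cursor=3
After op 11 (select(2,7) replace("M")): buf='XNM' cursor=3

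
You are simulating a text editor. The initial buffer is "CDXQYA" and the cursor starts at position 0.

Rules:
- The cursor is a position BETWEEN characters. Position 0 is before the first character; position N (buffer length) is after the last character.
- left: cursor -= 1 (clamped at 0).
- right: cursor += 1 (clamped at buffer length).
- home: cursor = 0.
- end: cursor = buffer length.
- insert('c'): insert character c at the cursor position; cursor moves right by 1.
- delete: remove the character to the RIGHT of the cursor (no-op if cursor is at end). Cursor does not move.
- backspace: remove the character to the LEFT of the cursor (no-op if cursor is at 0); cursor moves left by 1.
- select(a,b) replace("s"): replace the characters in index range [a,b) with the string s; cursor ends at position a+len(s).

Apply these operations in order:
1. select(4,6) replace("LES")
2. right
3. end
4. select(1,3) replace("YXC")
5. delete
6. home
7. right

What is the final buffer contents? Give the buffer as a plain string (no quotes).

After op 1 (select(4,6) replace("LES")): buf='CDXQLES' cursor=7
After op 2 (right): buf='CDXQLES' cursor=7
After op 3 (end): buf='CDXQLES' cursor=7
After op 4 (select(1,3) replace("YXC")): buf='CYXCQLES' cursor=4
After op 5 (delete): buf='CYXCLES' cursor=4
After op 6 (home): buf='CYXCLES' cursor=0
After op 7 (right): buf='CYXCLES' cursor=1

Answer: CYXCLES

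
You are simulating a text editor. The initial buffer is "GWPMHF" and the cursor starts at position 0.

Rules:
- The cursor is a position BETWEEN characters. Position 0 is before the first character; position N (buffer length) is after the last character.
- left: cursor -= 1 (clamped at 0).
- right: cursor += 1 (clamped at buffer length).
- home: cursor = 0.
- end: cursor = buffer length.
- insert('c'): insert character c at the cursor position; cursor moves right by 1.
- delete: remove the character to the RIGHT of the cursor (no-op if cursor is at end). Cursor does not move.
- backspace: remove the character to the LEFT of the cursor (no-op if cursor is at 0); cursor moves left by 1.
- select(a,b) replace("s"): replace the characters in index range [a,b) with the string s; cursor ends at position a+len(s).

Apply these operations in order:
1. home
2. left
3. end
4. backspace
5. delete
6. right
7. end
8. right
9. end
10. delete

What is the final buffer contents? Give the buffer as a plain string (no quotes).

Answer: GWPMH

Derivation:
After op 1 (home): buf='GWPMHF' cursor=0
After op 2 (left): buf='GWPMHF' cursor=0
After op 3 (end): buf='GWPMHF' cursor=6
After op 4 (backspace): buf='GWPMH' cursor=5
After op 5 (delete): buf='GWPMH' cursor=5
After op 6 (right): buf='GWPMH' cursor=5
After op 7 (end): buf='GWPMH' cursor=5
After op 8 (right): buf='GWPMH' cursor=5
After op 9 (end): buf='GWPMH' cursor=5
After op 10 (delete): buf='GWPMH' cursor=5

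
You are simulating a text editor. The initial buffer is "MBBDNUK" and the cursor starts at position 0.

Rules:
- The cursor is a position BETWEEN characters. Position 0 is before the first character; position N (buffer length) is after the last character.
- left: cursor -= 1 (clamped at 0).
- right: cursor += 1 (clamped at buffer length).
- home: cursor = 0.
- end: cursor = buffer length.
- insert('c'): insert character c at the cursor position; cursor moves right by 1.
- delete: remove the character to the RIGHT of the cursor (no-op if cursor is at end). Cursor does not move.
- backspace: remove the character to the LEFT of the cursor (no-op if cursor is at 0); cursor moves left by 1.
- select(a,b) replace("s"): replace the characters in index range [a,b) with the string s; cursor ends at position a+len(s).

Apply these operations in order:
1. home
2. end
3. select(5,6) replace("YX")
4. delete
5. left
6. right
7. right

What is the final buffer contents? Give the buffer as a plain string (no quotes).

Answer: MBBDNYX

Derivation:
After op 1 (home): buf='MBBDNUK' cursor=0
After op 2 (end): buf='MBBDNUK' cursor=7
After op 3 (select(5,6) replace("YX")): buf='MBBDNYXK' cursor=7
After op 4 (delete): buf='MBBDNYX' cursor=7
After op 5 (left): buf='MBBDNYX' cursor=6
After op 6 (right): buf='MBBDNYX' cursor=7
After op 7 (right): buf='MBBDNYX' cursor=7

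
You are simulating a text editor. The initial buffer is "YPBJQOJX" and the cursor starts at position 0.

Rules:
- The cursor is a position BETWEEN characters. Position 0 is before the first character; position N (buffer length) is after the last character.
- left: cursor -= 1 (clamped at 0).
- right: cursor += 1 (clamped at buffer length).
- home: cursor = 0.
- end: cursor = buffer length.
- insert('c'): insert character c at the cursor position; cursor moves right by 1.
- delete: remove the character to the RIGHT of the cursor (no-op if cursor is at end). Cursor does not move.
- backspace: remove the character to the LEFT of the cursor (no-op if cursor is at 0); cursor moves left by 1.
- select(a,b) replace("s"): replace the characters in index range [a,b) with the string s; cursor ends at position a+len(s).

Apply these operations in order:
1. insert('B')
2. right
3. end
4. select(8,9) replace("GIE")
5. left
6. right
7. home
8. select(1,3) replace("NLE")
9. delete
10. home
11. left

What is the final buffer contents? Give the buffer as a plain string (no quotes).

Answer: BNLEJQOJGIE

Derivation:
After op 1 (insert('B')): buf='BYPBJQOJX' cursor=1
After op 2 (right): buf='BYPBJQOJX' cursor=2
After op 3 (end): buf='BYPBJQOJX' cursor=9
After op 4 (select(8,9) replace("GIE")): buf='BYPBJQOJGIE' cursor=11
After op 5 (left): buf='BYPBJQOJGIE' cursor=10
After op 6 (right): buf='BYPBJQOJGIE' cursor=11
After op 7 (home): buf='BYPBJQOJGIE' cursor=0
After op 8 (select(1,3) replace("NLE")): buf='BNLEBJQOJGIE' cursor=4
After op 9 (delete): buf='BNLEJQOJGIE' cursor=4
After op 10 (home): buf='BNLEJQOJGIE' cursor=0
After op 11 (left): buf='BNLEJQOJGIE' cursor=0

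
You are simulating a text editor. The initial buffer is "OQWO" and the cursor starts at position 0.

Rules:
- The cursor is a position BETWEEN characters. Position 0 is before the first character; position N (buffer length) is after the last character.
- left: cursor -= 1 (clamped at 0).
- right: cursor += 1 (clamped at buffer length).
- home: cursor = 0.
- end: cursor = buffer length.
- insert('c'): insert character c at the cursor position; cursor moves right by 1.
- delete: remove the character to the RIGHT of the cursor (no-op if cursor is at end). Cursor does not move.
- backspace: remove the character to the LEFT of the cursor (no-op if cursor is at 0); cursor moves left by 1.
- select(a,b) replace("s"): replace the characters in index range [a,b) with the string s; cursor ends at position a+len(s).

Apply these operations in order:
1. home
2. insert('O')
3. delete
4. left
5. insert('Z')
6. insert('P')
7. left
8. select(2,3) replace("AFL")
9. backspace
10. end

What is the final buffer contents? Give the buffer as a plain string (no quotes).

After op 1 (home): buf='OQWO' cursor=0
After op 2 (insert('O')): buf='OOQWO' cursor=1
After op 3 (delete): buf='OQWO' cursor=1
After op 4 (left): buf='OQWO' cursor=0
After op 5 (insert('Z')): buf='ZOQWO' cursor=1
After op 6 (insert('P')): buf='ZPOQWO' cursor=2
After op 7 (left): buf='ZPOQWO' cursor=1
After op 8 (select(2,3) replace("AFL")): buf='ZPAFLQWO' cursor=5
After op 9 (backspace): buf='ZPAFQWO' cursor=4
After op 10 (end): buf='ZPAFQWO' cursor=7

Answer: ZPAFQWO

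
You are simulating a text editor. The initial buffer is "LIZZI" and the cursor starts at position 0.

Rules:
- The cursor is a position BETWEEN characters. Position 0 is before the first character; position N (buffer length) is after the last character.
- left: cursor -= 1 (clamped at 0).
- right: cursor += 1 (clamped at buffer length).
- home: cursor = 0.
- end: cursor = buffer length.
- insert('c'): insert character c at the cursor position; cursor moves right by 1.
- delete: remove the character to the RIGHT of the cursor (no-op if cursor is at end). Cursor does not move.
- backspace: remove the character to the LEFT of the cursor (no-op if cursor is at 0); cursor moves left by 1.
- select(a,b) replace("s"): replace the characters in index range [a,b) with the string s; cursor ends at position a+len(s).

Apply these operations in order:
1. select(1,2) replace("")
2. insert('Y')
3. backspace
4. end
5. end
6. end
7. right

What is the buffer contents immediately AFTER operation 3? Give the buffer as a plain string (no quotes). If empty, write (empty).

Answer: LZZI

Derivation:
After op 1 (select(1,2) replace("")): buf='LZZI' cursor=1
After op 2 (insert('Y')): buf='LYZZI' cursor=2
After op 3 (backspace): buf='LZZI' cursor=1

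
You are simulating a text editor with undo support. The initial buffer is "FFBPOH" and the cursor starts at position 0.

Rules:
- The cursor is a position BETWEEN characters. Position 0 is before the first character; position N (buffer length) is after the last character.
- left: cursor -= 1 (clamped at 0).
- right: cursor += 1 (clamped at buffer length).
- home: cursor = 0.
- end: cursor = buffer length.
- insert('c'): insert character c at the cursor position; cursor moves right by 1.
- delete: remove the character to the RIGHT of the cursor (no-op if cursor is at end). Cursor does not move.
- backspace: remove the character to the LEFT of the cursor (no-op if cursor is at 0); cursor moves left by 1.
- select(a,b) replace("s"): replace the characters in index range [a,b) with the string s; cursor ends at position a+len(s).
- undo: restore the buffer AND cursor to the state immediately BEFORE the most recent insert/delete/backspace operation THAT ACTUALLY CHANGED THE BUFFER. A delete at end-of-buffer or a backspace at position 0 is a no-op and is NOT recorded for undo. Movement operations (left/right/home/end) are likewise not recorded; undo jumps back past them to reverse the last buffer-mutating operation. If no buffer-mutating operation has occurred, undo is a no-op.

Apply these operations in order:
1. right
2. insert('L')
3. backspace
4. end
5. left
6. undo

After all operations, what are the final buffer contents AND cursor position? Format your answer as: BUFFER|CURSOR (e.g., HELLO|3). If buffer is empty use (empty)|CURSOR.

Answer: FLFBPOH|2

Derivation:
After op 1 (right): buf='FFBPOH' cursor=1
After op 2 (insert('L')): buf='FLFBPOH' cursor=2
After op 3 (backspace): buf='FFBPOH' cursor=1
After op 4 (end): buf='FFBPOH' cursor=6
After op 5 (left): buf='FFBPOH' cursor=5
After op 6 (undo): buf='FLFBPOH' cursor=2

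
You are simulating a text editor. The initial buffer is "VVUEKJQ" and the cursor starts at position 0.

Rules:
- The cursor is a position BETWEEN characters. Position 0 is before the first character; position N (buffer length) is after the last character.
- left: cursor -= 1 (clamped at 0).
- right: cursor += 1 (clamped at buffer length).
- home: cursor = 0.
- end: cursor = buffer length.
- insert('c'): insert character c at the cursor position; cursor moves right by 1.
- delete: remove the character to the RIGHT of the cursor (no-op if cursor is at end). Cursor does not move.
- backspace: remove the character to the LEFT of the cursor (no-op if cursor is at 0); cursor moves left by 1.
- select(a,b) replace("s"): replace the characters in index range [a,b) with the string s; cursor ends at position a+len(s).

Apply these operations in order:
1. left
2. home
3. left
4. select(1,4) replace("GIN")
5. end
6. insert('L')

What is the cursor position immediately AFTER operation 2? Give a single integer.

Answer: 0

Derivation:
After op 1 (left): buf='VVUEKJQ' cursor=0
After op 2 (home): buf='VVUEKJQ' cursor=0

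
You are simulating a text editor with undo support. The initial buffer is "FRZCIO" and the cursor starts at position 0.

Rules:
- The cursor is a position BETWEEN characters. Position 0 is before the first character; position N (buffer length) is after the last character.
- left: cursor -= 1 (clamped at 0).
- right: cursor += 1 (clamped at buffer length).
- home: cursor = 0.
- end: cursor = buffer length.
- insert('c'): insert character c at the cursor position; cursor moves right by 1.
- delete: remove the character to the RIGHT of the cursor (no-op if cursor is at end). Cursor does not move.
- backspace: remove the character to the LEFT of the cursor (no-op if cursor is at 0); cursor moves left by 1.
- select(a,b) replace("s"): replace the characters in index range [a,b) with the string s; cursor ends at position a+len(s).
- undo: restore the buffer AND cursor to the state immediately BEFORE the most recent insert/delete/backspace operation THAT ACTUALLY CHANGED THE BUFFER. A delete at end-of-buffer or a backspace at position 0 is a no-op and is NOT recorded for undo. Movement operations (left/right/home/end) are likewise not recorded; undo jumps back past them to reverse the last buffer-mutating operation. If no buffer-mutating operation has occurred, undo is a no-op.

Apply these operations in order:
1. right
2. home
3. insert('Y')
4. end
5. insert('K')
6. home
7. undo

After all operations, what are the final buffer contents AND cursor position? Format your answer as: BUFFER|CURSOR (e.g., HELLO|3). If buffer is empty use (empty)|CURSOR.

After op 1 (right): buf='FRZCIO' cursor=1
After op 2 (home): buf='FRZCIO' cursor=0
After op 3 (insert('Y')): buf='YFRZCIO' cursor=1
After op 4 (end): buf='YFRZCIO' cursor=7
After op 5 (insert('K')): buf='YFRZCIOK' cursor=8
After op 6 (home): buf='YFRZCIOK' cursor=0
After op 7 (undo): buf='YFRZCIO' cursor=7

Answer: YFRZCIO|7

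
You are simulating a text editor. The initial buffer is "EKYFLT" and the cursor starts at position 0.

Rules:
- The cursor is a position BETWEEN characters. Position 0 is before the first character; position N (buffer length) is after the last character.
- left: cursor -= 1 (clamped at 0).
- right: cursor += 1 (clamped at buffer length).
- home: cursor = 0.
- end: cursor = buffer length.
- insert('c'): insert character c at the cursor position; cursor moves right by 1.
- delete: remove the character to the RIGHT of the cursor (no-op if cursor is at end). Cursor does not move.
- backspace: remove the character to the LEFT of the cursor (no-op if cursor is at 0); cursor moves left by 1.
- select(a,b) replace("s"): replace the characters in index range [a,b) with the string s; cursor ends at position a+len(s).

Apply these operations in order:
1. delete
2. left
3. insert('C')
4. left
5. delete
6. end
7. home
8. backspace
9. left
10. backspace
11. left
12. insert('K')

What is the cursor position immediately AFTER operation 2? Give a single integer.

After op 1 (delete): buf='KYFLT' cursor=0
After op 2 (left): buf='KYFLT' cursor=0

Answer: 0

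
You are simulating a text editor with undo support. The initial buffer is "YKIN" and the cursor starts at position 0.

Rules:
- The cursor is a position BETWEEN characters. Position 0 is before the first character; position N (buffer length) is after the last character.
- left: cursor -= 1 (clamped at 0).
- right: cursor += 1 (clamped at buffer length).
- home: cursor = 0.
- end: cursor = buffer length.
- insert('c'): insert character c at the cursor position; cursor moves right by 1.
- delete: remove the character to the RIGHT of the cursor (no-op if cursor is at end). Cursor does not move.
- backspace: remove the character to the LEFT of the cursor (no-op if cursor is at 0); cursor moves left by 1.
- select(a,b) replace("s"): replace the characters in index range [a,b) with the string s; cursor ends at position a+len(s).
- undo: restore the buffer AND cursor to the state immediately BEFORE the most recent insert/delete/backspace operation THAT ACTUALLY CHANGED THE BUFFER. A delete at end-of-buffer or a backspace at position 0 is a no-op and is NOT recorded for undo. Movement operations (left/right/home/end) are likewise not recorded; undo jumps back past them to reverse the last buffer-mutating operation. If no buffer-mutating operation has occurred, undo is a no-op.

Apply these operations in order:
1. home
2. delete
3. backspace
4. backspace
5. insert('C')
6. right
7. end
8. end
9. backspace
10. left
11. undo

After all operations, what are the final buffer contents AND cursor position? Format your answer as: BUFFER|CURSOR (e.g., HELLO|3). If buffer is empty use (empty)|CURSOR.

After op 1 (home): buf='YKIN' cursor=0
After op 2 (delete): buf='KIN' cursor=0
After op 3 (backspace): buf='KIN' cursor=0
After op 4 (backspace): buf='KIN' cursor=0
After op 5 (insert('C')): buf='CKIN' cursor=1
After op 6 (right): buf='CKIN' cursor=2
After op 7 (end): buf='CKIN' cursor=4
After op 8 (end): buf='CKIN' cursor=4
After op 9 (backspace): buf='CKI' cursor=3
After op 10 (left): buf='CKI' cursor=2
After op 11 (undo): buf='CKIN' cursor=4

Answer: CKIN|4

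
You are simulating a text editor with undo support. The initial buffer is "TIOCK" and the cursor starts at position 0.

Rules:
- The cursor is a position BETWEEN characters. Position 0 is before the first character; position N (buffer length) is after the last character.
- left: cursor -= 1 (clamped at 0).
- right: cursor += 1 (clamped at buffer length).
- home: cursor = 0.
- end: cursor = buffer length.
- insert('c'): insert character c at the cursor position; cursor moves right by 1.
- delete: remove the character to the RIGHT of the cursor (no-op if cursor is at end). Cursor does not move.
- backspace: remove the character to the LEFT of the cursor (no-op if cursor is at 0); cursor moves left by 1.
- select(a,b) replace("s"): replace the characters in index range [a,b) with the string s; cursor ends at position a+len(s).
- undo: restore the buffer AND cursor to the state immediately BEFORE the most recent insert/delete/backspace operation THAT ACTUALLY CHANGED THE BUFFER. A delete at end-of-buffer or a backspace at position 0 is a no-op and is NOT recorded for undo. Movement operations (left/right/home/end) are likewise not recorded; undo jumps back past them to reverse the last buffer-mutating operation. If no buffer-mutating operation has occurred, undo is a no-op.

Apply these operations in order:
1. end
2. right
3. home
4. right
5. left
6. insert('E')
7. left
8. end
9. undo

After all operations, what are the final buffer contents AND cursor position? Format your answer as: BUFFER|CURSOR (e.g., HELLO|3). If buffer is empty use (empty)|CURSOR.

Answer: TIOCK|0

Derivation:
After op 1 (end): buf='TIOCK' cursor=5
After op 2 (right): buf='TIOCK' cursor=5
After op 3 (home): buf='TIOCK' cursor=0
After op 4 (right): buf='TIOCK' cursor=1
After op 5 (left): buf='TIOCK' cursor=0
After op 6 (insert('E')): buf='ETIOCK' cursor=1
After op 7 (left): buf='ETIOCK' cursor=0
After op 8 (end): buf='ETIOCK' cursor=6
After op 9 (undo): buf='TIOCK' cursor=0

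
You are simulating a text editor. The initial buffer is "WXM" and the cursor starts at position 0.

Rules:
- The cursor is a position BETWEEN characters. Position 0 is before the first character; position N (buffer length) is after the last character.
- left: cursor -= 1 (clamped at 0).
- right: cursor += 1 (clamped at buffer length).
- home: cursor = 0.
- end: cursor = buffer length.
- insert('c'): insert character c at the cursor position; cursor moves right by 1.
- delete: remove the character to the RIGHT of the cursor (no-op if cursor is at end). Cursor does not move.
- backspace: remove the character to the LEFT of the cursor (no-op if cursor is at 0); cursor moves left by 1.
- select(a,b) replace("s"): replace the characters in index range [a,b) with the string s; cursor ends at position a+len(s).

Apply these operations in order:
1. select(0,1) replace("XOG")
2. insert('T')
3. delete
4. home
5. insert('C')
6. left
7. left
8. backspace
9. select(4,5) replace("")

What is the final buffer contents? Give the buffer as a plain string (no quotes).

Answer: CXOGM

Derivation:
After op 1 (select(0,1) replace("XOG")): buf='XOGXM' cursor=3
After op 2 (insert('T')): buf='XOGTXM' cursor=4
After op 3 (delete): buf='XOGTM' cursor=4
After op 4 (home): buf='XOGTM' cursor=0
After op 5 (insert('C')): buf='CXOGTM' cursor=1
After op 6 (left): buf='CXOGTM' cursor=0
After op 7 (left): buf='CXOGTM' cursor=0
After op 8 (backspace): buf='CXOGTM' cursor=0
After op 9 (select(4,5) replace("")): buf='CXOGM' cursor=4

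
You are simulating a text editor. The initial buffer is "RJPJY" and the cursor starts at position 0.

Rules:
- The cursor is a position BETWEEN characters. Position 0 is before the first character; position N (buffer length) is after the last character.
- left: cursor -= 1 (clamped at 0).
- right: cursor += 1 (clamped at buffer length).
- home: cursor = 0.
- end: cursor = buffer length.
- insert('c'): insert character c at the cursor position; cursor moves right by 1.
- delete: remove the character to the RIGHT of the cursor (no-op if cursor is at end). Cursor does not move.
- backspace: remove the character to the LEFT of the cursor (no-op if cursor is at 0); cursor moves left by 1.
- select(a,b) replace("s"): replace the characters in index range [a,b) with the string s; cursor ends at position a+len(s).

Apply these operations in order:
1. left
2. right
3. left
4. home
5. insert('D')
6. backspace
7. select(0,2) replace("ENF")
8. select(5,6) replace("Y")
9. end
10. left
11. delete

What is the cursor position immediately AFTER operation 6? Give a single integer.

After op 1 (left): buf='RJPJY' cursor=0
After op 2 (right): buf='RJPJY' cursor=1
After op 3 (left): buf='RJPJY' cursor=0
After op 4 (home): buf='RJPJY' cursor=0
After op 5 (insert('D')): buf='DRJPJY' cursor=1
After op 6 (backspace): buf='RJPJY' cursor=0

Answer: 0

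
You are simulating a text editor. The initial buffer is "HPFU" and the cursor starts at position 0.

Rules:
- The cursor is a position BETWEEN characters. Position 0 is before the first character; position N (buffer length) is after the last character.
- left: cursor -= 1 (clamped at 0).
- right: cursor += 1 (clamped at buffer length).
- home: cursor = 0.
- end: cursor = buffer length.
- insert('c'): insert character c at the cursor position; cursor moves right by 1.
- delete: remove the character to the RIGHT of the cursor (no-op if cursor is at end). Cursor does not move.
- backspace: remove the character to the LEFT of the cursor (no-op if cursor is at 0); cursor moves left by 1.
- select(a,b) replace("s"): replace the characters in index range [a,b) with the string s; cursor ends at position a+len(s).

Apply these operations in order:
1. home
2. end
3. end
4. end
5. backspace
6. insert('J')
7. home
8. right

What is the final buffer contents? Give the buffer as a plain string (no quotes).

Answer: HPFJ

Derivation:
After op 1 (home): buf='HPFU' cursor=0
After op 2 (end): buf='HPFU' cursor=4
After op 3 (end): buf='HPFU' cursor=4
After op 4 (end): buf='HPFU' cursor=4
After op 5 (backspace): buf='HPF' cursor=3
After op 6 (insert('J')): buf='HPFJ' cursor=4
After op 7 (home): buf='HPFJ' cursor=0
After op 8 (right): buf='HPFJ' cursor=1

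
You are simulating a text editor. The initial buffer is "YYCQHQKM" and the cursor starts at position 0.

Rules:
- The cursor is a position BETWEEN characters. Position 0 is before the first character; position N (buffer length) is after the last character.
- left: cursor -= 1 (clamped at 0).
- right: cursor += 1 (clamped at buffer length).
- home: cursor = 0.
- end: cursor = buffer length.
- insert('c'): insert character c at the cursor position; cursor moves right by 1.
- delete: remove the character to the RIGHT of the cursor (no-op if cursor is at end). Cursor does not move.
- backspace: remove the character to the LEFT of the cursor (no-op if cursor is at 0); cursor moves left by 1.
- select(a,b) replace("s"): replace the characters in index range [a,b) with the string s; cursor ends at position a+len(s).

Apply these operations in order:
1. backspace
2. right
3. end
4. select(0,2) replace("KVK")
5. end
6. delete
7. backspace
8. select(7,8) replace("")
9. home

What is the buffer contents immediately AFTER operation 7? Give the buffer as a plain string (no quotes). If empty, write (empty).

After op 1 (backspace): buf='YYCQHQKM' cursor=0
After op 2 (right): buf='YYCQHQKM' cursor=1
After op 3 (end): buf='YYCQHQKM' cursor=8
After op 4 (select(0,2) replace("KVK")): buf='KVKCQHQKM' cursor=3
After op 5 (end): buf='KVKCQHQKM' cursor=9
After op 6 (delete): buf='KVKCQHQKM' cursor=9
After op 7 (backspace): buf='KVKCQHQK' cursor=8

Answer: KVKCQHQK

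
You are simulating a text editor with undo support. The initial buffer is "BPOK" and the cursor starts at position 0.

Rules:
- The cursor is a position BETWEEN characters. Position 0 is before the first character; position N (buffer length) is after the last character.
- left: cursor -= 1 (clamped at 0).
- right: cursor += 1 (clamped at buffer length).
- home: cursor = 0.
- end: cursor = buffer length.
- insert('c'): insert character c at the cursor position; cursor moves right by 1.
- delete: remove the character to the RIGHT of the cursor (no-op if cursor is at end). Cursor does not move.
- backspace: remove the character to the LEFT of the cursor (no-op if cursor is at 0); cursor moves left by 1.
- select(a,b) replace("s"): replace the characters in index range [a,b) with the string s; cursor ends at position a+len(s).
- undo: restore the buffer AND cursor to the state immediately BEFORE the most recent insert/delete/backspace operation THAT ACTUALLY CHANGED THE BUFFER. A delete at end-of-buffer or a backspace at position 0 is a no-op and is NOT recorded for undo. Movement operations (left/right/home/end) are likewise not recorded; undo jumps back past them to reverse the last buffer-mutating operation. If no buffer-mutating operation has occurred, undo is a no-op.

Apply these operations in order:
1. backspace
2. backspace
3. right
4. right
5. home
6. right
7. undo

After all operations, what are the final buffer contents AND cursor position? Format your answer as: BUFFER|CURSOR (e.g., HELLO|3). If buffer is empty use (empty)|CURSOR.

Answer: BPOK|1

Derivation:
After op 1 (backspace): buf='BPOK' cursor=0
After op 2 (backspace): buf='BPOK' cursor=0
After op 3 (right): buf='BPOK' cursor=1
After op 4 (right): buf='BPOK' cursor=2
After op 5 (home): buf='BPOK' cursor=0
After op 6 (right): buf='BPOK' cursor=1
After op 7 (undo): buf='BPOK' cursor=1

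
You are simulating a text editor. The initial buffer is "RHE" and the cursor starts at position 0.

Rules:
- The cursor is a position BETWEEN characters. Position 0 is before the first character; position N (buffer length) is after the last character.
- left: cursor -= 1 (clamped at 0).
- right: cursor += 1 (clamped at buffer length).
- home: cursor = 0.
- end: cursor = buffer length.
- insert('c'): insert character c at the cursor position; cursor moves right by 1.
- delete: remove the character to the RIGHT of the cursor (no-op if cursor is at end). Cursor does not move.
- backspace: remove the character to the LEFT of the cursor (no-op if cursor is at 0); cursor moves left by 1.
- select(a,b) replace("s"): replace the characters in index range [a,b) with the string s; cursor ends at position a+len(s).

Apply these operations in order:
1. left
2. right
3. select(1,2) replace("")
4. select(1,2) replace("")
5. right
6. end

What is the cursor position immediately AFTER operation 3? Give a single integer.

After op 1 (left): buf='RHE' cursor=0
After op 2 (right): buf='RHE' cursor=1
After op 3 (select(1,2) replace("")): buf='RE' cursor=1

Answer: 1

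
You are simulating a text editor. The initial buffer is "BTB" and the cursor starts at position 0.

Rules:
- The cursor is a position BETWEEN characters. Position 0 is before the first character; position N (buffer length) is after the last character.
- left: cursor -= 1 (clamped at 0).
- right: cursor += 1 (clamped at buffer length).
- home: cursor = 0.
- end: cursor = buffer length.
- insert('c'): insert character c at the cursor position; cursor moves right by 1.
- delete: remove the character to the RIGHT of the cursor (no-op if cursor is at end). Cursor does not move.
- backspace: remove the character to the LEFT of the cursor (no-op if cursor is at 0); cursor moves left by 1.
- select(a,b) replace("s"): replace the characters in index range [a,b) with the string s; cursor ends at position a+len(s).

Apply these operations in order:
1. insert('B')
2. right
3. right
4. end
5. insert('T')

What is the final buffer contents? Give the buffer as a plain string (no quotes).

After op 1 (insert('B')): buf='BBTB' cursor=1
After op 2 (right): buf='BBTB' cursor=2
After op 3 (right): buf='BBTB' cursor=3
After op 4 (end): buf='BBTB' cursor=4
After op 5 (insert('T')): buf='BBTBT' cursor=5

Answer: BBTBT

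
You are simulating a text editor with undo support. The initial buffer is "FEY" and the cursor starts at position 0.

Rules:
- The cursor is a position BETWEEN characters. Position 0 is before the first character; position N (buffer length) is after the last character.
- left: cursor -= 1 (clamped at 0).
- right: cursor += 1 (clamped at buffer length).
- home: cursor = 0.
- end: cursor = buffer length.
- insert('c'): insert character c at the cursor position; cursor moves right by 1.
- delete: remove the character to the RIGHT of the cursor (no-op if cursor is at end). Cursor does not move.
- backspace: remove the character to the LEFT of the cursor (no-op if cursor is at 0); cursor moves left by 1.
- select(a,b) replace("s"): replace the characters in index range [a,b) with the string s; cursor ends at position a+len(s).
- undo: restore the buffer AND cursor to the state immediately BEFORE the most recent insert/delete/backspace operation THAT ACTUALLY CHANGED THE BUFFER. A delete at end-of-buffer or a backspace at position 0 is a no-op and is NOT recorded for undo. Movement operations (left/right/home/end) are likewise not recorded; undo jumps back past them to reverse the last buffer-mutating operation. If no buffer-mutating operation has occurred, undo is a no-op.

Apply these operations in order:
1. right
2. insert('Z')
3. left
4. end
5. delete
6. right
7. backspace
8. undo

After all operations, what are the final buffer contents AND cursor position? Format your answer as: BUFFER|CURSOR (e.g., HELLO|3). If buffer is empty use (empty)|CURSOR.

Answer: FZEY|4

Derivation:
After op 1 (right): buf='FEY' cursor=1
After op 2 (insert('Z')): buf='FZEY' cursor=2
After op 3 (left): buf='FZEY' cursor=1
After op 4 (end): buf='FZEY' cursor=4
After op 5 (delete): buf='FZEY' cursor=4
After op 6 (right): buf='FZEY' cursor=4
After op 7 (backspace): buf='FZE' cursor=3
After op 8 (undo): buf='FZEY' cursor=4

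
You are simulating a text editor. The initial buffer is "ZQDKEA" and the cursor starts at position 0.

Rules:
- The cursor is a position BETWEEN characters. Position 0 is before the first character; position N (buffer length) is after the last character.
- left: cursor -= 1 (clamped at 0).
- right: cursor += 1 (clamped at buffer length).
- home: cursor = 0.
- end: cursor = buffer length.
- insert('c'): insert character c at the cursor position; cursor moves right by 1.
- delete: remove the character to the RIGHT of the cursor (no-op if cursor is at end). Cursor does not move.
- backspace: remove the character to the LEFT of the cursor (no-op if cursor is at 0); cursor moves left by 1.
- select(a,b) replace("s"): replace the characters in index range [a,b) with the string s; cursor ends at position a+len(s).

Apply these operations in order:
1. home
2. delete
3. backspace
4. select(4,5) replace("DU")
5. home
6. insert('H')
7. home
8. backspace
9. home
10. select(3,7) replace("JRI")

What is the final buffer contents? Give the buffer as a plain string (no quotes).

After op 1 (home): buf='ZQDKEA' cursor=0
After op 2 (delete): buf='QDKEA' cursor=0
After op 3 (backspace): buf='QDKEA' cursor=0
After op 4 (select(4,5) replace("DU")): buf='QDKEDU' cursor=6
After op 5 (home): buf='QDKEDU' cursor=0
After op 6 (insert('H')): buf='HQDKEDU' cursor=1
After op 7 (home): buf='HQDKEDU' cursor=0
After op 8 (backspace): buf='HQDKEDU' cursor=0
After op 9 (home): buf='HQDKEDU' cursor=0
After op 10 (select(3,7) replace("JRI")): buf='HQDJRI' cursor=6

Answer: HQDJRI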